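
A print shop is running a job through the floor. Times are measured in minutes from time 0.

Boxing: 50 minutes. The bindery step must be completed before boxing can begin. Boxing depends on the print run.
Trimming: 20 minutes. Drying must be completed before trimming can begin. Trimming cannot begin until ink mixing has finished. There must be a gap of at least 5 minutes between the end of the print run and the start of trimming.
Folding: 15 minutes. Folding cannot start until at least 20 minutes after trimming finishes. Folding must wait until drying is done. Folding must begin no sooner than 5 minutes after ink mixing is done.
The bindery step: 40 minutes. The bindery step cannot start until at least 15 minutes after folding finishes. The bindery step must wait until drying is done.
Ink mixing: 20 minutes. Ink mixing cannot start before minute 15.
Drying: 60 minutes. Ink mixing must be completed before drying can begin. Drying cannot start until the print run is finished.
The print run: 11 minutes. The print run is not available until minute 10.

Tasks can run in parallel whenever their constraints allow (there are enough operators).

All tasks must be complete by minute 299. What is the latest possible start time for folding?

179

To finish by minute 299, boxing (duration 50) must start no later than minute 249.
The bindery step feeds into boxing (must start by minute 249); so the bindery step must finish by minute 249 and therefore start by minute 209.
Folding has to be done before the bindery step (must start by minute 209, minus 15-minute gap → minute 194). That means finishing by minute 194, i.e. starting by 194 − 15 = minute 179.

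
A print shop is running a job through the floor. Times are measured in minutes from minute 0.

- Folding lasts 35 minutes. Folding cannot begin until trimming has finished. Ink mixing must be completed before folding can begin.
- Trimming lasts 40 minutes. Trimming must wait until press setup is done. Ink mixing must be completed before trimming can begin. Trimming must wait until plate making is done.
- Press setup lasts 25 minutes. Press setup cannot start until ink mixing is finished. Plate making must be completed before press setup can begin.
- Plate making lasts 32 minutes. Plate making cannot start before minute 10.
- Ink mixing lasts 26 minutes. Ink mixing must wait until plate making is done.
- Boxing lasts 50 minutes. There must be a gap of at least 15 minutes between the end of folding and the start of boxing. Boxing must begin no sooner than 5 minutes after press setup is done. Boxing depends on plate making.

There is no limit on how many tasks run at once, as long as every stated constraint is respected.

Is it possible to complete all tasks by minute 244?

Plate making waits on its own release at minute 10, so it starts at minute 10 and finishes at 10 + 32 = minute 42.
After plate making (finishes minute 42), ink mixing can start at minute 42 and finishes at minute 68.
Press setup has to wait for ink mixing (finishes minute 68); plate making (finishes minute 42). The latest of these is minute 68, so press setup runs minute 68 to 68 + 25 = minute 93.
For trimming: press setup (finishes minute 93); ink mixing (finishes minute 68); plate making (finishes minute 42). Taking the maximum gives a start of minute 93, and it finishes at 93 + 40 = minute 133.
For folding: trimming (finishes minute 133); ink mixing (finishes minute 68). Taking the maximum gives a start of minute 133, and it finishes at 133 + 35 = minute 168.
Boxing cannot start until folding (finishes minute 168, plus 15-minute gap → minute 183); press setup (finishes minute 93, plus 5-minute gap → minute 98); plate making (finishes minute 42). The controlling bound is minute 183, so boxing finishes at 183 + 50 = minute 233.
Every task is finished by minute 233, which is no later than the deadline of 244, so the schedule is feasible.

Yes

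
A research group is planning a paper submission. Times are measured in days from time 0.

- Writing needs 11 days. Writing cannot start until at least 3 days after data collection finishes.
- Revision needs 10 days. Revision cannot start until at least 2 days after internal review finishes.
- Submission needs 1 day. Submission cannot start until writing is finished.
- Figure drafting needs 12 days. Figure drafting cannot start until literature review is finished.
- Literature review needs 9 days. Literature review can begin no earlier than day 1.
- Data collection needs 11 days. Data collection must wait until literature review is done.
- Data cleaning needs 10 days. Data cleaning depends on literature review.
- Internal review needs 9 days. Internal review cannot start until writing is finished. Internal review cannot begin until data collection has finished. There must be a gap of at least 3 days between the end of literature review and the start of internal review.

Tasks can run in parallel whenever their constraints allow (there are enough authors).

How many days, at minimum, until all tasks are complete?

Literature review cannot begin until its own release at day 1. It runs from day 1 to 1 + 9 = day 10.
After literature review (finishes day 10), figure drafting can start at day 10 and finishes at day 22.
Data cleaning waits on literature review (finishes day 10), so it starts at day 10 and finishes at 10 + 10 = day 20.
After literature review (finishes day 10), data collection can start at day 10 and finishes at day 21.
Writing waits on data collection (finishes day 21, plus 3-day gap → day 24), so it starts at day 24 and finishes at 24 + 11 = day 35.
Submission cannot begin until writing (finishes day 35). It runs from day 35 to 35 + 1 = day 36.
For internal review: writing (finishes day 35); data collection (finishes day 21); literature review (finishes day 10, plus 3-day gap → day 13). Taking the maximum gives a start of day 35, and it finishes at 35 + 9 = day 44.
Revision waits on internal review (finishes day 44, plus 2-day gap → day 46), so it starts at day 46 and finishes at 46 + 10 = day 56.
All tasks are finished once the last one completes. Finish times: Literature review at 10, Data collection at 21, Data cleaning at 20, Figure drafting at 22, Writing at 35, Internal review at 44, Revision at 56, Submission at 36. The latest is day 56.

56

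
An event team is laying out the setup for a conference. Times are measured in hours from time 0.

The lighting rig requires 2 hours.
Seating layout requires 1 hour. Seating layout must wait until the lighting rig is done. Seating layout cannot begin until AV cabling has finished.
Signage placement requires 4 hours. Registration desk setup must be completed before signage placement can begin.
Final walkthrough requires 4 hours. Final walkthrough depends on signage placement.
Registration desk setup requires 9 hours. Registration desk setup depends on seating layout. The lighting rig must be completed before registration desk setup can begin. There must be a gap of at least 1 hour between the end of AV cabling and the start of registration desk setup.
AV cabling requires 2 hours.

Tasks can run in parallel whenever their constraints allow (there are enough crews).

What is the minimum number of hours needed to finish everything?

20

Nothing blocks AV cabling, so it runs from hour 0 to hour 2.
The lighting rig has no prerequisites, so it starts at hour 0 and finishes at hour 2.
Seating layout has to wait for the lighting rig (finishes hour 2); AV cabling (finishes hour 2). The latest of these is hour 2, so seating layout runs hour 2 to 2 + 1 = hour 3.
For registration desk setup: seating layout (finishes hour 3); the lighting rig (finishes hour 2); AV cabling (finishes hour 2, plus 1-hour gap → hour 3). Taking the maximum gives a start of hour 3, and it finishes at 3 + 9 = hour 12.
After registration desk setup (finishes hour 12), signage placement can start at hour 12 and finishes at hour 16.
Final walkthrough waits on signage placement (finishes hour 16), so it starts at hour 16 and finishes at 16 + 4 = hour 20.
All tasks are finished once the last one completes. Finish times: The lighting rig at 2, AV cabling at 2, Seating layout at 3, Registration desk setup at 12, Signage placement at 16, Final walkthrough at 20. The latest is hour 20.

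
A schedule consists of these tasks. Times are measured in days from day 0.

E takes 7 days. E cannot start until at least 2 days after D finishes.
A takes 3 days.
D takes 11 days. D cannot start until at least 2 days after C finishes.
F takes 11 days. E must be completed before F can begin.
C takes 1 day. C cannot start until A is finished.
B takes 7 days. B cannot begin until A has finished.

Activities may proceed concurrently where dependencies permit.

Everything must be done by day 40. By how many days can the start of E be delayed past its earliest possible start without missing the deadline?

3

Nothing blocks A, so it runs from day 0 to day 3.
C cannot begin until A (finishes day 3). It runs from day 3 to 3 + 1 = day 4.
D waits on C (finishes day 4, plus 2-day gap → day 6), so it starts at day 6 and finishes at 6 + 11 = day 17.
E cannot begin until D (finishes day 17, plus 2-day gap → day 19). It runs from day 19 to 19 + 7 = day 26.

Working backward from the deadline:
F has no dependents, so it just needs to finish by day 40. Starting by 40 − 11 = day 29 achieves that.
E has to be done before F (must start by day 29). That means finishing by day 29, i.e. starting by 29 − 7 = day 22.
So E can start as early as day 19 and as late as day 22, giving 22 − 19 = 3 days of slack.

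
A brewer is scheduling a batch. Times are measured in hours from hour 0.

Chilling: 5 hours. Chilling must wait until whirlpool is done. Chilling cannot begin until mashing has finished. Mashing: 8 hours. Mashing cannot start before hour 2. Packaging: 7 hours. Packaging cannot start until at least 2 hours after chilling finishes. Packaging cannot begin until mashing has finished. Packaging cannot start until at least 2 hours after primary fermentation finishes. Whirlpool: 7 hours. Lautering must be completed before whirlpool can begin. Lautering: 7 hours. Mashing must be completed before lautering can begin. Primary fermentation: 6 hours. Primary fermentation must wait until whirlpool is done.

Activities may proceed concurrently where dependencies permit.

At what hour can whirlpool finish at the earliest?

After its own release at hour 2, mashing can start at hour 2 and finishes at hour 10.
After mashing (finishes hour 10), lautering can start at hour 10 and finishes at hour 17.
Whirlpool waits on lautering (finishes hour 17), so it starts at hour 17 and finishes at 17 + 7 = hour 24.

24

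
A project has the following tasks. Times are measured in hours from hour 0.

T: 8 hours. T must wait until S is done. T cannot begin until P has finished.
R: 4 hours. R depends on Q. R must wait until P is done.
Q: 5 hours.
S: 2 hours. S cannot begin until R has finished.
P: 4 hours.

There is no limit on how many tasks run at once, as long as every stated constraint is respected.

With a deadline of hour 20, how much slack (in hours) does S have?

Nothing blocks Q, so it runs from hour 0 to hour 5.
P can start immediately at hour 0; it finishes at hour 4.
For R: Q (finishes hour 5); P (finishes hour 4). Taking the maximum gives a start of hour 5, and it finishes at 5 + 4 = hour 9.
S cannot begin until R (finishes hour 9). It runs from hour 9 to 9 + 2 = hour 11.

Working backward from the deadline:
T has no dependents, so it just needs to finish by hour 20. Starting by 20 − 8 = hour 12 achieves that.
S must finish before T (must start by hour 12). With a 2-hour duration, S must start by 12 − 2 = hour 10.
So S can start as early as hour 9 and as late as hour 10, giving 10 − 9 = 1 hour of slack.

1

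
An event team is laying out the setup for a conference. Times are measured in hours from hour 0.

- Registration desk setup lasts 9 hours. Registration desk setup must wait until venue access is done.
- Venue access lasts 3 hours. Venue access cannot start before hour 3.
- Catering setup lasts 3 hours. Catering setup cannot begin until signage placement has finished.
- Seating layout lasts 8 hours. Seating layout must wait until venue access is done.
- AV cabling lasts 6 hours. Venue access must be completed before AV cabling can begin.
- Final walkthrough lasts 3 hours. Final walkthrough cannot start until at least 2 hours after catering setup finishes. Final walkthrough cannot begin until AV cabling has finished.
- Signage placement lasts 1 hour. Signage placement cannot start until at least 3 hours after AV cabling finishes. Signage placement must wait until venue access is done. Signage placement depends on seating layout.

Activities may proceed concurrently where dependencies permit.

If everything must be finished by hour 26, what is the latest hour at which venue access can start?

Final walkthrough must finish by hour 26; it takes 3 hours, so it must start by 26 − 3 = hour 23.
Catering setup feeds into final walkthrough (must start by hour 23, minus 2-hour gap → hour 21); so catering setup must finish by hour 21 and therefore start by hour 18.
Signage placement has to be done before catering setup (must start by hour 18). That means finishing by hour 18, i.e. starting by 18 − 1 = hour 17.
AV cabling feeds signage placement (must start by hour 17, minus 3-hour gap → hour 14); final walkthrough (must start by hour 23). Taking the minimum, AV cabling must finish by hour 14 and start by 14 − 6 = hour 8.
Seating layout feeds into signage placement (must start by hour 17); so seating layout must finish by hour 17 and therefore start by hour 9.
Registration desk setup must finish by hour 26; it takes 9 hours, so it must start by 26 − 9 = hour 17.
Venue access must finish in time for AV cabling (must start by hour 8); seating layout (must start by hour 9); registration desk setup (must start by hour 17); signage placement (must start by hour 17). The tightest is hour 8, so venue access must start by 8 − 3 = hour 5.

5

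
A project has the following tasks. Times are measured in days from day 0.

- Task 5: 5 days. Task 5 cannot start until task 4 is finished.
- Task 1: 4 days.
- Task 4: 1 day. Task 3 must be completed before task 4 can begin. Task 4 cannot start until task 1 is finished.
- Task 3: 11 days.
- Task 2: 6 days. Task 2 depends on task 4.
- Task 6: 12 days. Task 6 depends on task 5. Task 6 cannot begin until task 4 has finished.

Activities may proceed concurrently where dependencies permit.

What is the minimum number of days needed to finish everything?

Task 3 has no prerequisites, so it starts at day 0 and finishes at day 11.
Task 1 has no prerequisites, so it starts at day 0 and finishes at day 4.
Task 4 has to wait for task 3 (finishes day 11); task 1 (finishes day 4). The latest of these is day 11, so task 4 runs day 11 to 11 + 1 = day 12.
Task 5 waits on task 4 (finishes day 12), so it starts at day 12 and finishes at 12 + 5 = day 17.
Task 6 cannot start until task 5 (finishes day 17); task 4 (finishes day 12). The controlling bound is day 17, so task 6 finishes at 17 + 12 = day 29.
After task 4 (finishes day 12), task 2 can start at day 12 and finishes at day 18.
All tasks are finished once the last one completes. Finish times: Task 1 at 4, Task 2 at 18, Task 3 at 11, Task 4 at 12, Task 5 at 17, Task 6 at 29. The latest is day 29.

29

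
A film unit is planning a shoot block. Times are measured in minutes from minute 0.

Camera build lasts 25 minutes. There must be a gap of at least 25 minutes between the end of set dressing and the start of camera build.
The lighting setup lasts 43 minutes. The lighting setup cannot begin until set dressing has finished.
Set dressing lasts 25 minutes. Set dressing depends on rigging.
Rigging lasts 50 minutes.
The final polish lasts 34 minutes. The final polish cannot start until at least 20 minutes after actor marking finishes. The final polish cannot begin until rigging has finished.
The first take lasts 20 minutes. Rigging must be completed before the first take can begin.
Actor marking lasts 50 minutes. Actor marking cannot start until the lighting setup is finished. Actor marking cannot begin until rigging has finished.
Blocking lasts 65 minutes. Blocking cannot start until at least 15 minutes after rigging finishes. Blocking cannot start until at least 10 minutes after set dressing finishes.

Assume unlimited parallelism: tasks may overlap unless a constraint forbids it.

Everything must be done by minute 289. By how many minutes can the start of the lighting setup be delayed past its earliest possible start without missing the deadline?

67

Rigging has no prerequisites, so it starts at minute 0 and finishes at minute 50.
Set dressing waits on rigging (finishes minute 50), so it starts at minute 50 and finishes at 50 + 25 = minute 75.
The lighting setup waits on set dressing (finishes minute 75), so it starts at minute 75 and finishes at 75 + 43 = minute 118.

Working backward from the deadline:
To finish by minute 289, the final polish (duration 34) must start no later than minute 255.
Actor marking feeds into the final polish (must start by minute 255, minus 20-minute gap → minute 235); so actor marking must finish by minute 235 and therefore start by minute 185.
The lighting setup feeds into actor marking (must start by minute 185); so the lighting setup must finish by minute 185 and therefore start by minute 142.
So the lighting setup can start as early as minute 75 and as late as minute 142, giving 142 − 75 = 67 minutes of slack.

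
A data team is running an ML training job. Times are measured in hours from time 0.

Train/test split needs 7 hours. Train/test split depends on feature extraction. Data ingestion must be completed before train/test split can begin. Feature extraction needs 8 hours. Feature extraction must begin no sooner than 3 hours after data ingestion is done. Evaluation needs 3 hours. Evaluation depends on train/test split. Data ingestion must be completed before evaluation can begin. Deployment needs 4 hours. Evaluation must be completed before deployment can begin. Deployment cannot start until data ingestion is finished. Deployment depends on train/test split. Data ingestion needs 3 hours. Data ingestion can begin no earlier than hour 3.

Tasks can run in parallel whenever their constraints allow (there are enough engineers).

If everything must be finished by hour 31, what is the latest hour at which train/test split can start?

17

To finish by hour 31, deployment (duration 4) must start no later than hour 27.
Evaluation feeds into deployment (must start by hour 27); so evaluation must finish by hour 27 and therefore start by hour 24.
Train/test split has several dependents: evaluation (must start by hour 24); deployment (must start by hour 27). The earliest of those limits is hour 24, so train/test split must start by 24 − 7 = hour 17.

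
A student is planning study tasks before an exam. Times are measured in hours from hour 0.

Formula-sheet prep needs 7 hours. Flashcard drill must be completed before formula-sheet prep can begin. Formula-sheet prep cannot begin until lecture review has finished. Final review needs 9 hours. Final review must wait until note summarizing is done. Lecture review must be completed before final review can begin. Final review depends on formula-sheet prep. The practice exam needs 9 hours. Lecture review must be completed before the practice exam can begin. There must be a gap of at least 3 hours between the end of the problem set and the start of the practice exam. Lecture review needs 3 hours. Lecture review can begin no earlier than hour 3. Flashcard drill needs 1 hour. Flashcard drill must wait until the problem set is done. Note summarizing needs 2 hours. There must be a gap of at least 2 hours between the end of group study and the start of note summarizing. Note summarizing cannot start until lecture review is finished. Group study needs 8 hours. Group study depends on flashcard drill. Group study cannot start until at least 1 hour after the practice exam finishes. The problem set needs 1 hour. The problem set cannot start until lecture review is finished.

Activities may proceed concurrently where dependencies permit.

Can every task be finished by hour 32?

Lecture review waits on its own release at hour 3, so it starts at hour 3 and finishes at 3 + 3 = hour 6.
The problem set waits on lecture review (finishes hour 6), so it starts at hour 6 and finishes at 6 + 1 = hour 7.
The practice exam needs all of lecture review (finishes hour 6); the problem set (finishes hour 7, plus 3-hour gap → hour 10). That puts its earliest start at hour 10; it finishes at 10 + 9 = hour 19.
Flashcard drill waits on the problem set (finishes hour 7), so it starts at hour 7 and finishes at 7 + 1 = hour 8.
Formula-sheet prep cannot start until flashcard drill (finishes hour 8); lecture review (finishes hour 6). The controlling bound is hour 8, so formula-sheet prep finishes at 8 + 7 = hour 15.
Group study needs all of flashcard drill (finishes hour 8); the practice exam (finishes hour 19, plus 1-hour gap → hour 20). That puts its earliest start at hour 20; it finishes at 20 + 8 = hour 28.
For note summarizing: group study (finishes hour 28, plus 2-hour gap → hour 30); lecture review (finishes hour 6). Taking the maximum gives a start of hour 30, and it finishes at 30 + 2 = hour 32.
Final review needs all of note summarizing (finishes hour 32); lecture review (finishes hour 6); formula-sheet prep (finishes hour 15). That puts its earliest start at hour 32; it finishes at 32 + 9 = hour 41.
The earliest everything can be done is hour 41, which is after the deadline of 32, so it is not possible.

No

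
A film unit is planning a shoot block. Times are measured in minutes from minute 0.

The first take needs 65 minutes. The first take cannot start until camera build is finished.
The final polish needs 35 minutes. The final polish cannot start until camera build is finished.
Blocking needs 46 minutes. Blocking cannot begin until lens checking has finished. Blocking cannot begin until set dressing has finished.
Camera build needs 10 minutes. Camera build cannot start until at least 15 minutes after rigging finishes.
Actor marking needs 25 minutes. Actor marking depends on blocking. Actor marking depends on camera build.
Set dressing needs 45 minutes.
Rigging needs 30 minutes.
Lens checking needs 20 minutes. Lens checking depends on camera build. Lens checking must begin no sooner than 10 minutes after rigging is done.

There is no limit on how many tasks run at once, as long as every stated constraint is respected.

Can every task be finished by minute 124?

No

Nothing blocks set dressing, so it runs from minute 0 to minute 45.
Rigging can start immediately at minute 0; it finishes at minute 30.
Camera build cannot begin until rigging (finishes minute 30, plus 15-minute gap → minute 45). It runs from minute 45 to 45 + 10 = minute 55.
After camera build (finishes minute 55), the first take can start at minute 55 and finishes at minute 120.
After camera build (finishes minute 55), the final polish can start at minute 55 and finishes at minute 90.
Lens checking cannot start until camera build (finishes minute 55); rigging (finishes minute 30, plus 10-minute gap → minute 40). The controlling bound is minute 55, so lens checking finishes at 55 + 20 = minute 75.
Blocking needs all of lens checking (finishes minute 75); set dressing (finishes minute 45). That puts its earliest start at minute 75; it finishes at 75 + 46 = minute 121.
Actor marking cannot start until blocking (finishes minute 121); camera build (finishes minute 55). The controlling bound is minute 121, so actor marking finishes at 121 + 25 = minute 146.
The earliest everything can be done is minute 146, which is after the deadline of 124, so it is not possible.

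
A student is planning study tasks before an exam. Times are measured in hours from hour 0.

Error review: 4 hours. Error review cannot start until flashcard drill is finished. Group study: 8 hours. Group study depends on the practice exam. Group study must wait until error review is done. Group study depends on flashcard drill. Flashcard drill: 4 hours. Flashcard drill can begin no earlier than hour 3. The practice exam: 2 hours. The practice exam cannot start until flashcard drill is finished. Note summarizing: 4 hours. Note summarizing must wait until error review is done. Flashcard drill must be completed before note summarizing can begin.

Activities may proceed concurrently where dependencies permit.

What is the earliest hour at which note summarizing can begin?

Flashcard drill cannot begin until its own release at hour 3. It runs from hour 3 to 3 + 4 = hour 7.
Error review cannot begin until flashcard drill (finishes hour 7). It runs from hour 7 to 7 + 4 = hour 11.
Note summarizing waits on error review (finishes hour 11); flashcard drill (finishes hour 7). The latest of these is hour 11, which is the earliest note summarizing can start.

11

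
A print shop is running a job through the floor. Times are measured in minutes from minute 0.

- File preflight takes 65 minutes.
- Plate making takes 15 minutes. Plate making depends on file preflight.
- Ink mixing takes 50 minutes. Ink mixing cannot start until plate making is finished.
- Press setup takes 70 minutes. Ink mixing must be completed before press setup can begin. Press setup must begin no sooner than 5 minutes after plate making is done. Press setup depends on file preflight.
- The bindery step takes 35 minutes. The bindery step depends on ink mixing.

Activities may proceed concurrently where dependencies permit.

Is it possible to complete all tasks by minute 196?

No

File preflight has no prerequisites, so it starts at minute 0 and finishes at minute 65.
Plate making waits on file preflight (finishes minute 65), so it starts at minute 65 and finishes at 65 + 15 = minute 80.
Ink mixing waits on plate making (finishes minute 80), so it starts at minute 80 and finishes at 80 + 50 = minute 130.
The bindery step cannot begin until ink mixing (finishes minute 130). It runs from minute 130 to 130 + 35 = minute 165.
For press setup: ink mixing (finishes minute 130); plate making (finishes minute 80, plus 5-minute gap → minute 85); file preflight (finishes minute 65). Taking the maximum gives a start of minute 130, and it finishes at 130 + 70 = minute 200.
The earliest everything can be done is minute 200, which is after the deadline of 196, so it is not possible.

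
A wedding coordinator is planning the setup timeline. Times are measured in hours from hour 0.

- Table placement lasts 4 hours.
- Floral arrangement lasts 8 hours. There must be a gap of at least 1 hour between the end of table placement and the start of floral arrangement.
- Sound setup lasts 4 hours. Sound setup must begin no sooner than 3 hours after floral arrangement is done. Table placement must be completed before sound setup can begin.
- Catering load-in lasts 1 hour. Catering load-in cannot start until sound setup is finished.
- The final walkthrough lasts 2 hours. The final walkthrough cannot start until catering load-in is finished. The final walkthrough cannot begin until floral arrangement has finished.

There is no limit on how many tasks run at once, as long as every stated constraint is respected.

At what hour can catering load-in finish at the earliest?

21

Nothing blocks table placement, so it runs from hour 0 to hour 4.
Floral arrangement cannot begin until table placement (finishes hour 4, plus 1-hour gap → hour 5). It runs from hour 5 to 5 + 8 = hour 13.
Sound setup cannot start until floral arrangement (finishes hour 13, plus 3-hour gap → hour 16); table placement (finishes hour 4). The controlling bound is hour 16, so sound setup finishes at 16 + 4 = hour 20.
Catering load-in cannot begin until sound setup (finishes hour 20). It runs from hour 20 to 20 + 1 = hour 21.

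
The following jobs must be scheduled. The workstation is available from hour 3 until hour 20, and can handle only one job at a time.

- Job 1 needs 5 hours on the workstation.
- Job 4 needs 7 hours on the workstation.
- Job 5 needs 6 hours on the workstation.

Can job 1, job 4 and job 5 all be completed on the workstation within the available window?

The workstation window is 20 − 3 = 17 hours.
Running back to back, the jobs need 5 + 7 + 6 = 18 hours on the workstation.
Since 18 > 17, they cannot all fit.

No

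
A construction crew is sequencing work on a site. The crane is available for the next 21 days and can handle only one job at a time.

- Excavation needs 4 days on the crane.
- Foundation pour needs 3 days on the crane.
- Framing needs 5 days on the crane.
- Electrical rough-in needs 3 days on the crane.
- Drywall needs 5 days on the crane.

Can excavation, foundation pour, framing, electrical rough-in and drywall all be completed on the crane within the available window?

Running back to back, the jobs need 4 + 3 + 5 + 3 + 5 = 20 days on the crane.
Since 20 ≤ 21, they fit within the window.

Yes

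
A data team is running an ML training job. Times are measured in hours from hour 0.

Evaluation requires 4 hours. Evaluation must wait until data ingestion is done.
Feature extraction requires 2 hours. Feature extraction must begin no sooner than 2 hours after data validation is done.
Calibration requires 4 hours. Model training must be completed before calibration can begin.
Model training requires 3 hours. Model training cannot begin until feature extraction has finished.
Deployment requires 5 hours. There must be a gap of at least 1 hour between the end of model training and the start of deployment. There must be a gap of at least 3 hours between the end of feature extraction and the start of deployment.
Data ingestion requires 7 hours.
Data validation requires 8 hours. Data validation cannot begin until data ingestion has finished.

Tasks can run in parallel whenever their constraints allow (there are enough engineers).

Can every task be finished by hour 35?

Yes

Data ingestion can start immediately at hour 0; it finishes at hour 7.
After data ingestion (finishes hour 7), evaluation can start at hour 7 and finishes at hour 11.
Data validation waits on data ingestion (finishes hour 7), so it starts at hour 7 and finishes at 7 + 8 = hour 15.
Feature extraction waits on data validation (finishes hour 15, plus 2-hour gap → hour 17), so it starts at hour 17 and finishes at 17 + 2 = hour 19.
After feature extraction (finishes hour 19), model training can start at hour 19 and finishes at hour 22.
Deployment has to wait for model training (finishes hour 22, plus 1-hour gap → hour 23); feature extraction (finishes hour 19, plus 3-hour gap → hour 22). The latest of these is hour 23, so deployment runs hour 23 to 23 + 5 = hour 28.
Calibration cannot begin until model training (finishes hour 22). It runs from hour 22 to 22 + 4 = hour 26.
Every task is finished by hour 28, which is no later than the deadline of 35, so the schedule is feasible.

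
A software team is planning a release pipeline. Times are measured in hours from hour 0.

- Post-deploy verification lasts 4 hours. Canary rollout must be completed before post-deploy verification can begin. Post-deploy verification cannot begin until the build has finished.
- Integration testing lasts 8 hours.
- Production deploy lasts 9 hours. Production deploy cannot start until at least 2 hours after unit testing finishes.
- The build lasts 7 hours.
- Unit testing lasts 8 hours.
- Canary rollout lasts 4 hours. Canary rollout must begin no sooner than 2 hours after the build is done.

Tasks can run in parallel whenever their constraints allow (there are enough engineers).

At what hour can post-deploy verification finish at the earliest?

17

Nothing blocks the build, so it runs from hour 0 to hour 7.
Canary rollout cannot begin until the build (finishes hour 7, plus 2-hour gap → hour 9). It runs from hour 9 to 9 + 4 = hour 13.
Post-deploy verification has to wait for canary rollout (finishes hour 13); the build (finishes hour 7). The latest of these is hour 13, so post-deploy verification runs hour 13 to 13 + 4 = hour 17.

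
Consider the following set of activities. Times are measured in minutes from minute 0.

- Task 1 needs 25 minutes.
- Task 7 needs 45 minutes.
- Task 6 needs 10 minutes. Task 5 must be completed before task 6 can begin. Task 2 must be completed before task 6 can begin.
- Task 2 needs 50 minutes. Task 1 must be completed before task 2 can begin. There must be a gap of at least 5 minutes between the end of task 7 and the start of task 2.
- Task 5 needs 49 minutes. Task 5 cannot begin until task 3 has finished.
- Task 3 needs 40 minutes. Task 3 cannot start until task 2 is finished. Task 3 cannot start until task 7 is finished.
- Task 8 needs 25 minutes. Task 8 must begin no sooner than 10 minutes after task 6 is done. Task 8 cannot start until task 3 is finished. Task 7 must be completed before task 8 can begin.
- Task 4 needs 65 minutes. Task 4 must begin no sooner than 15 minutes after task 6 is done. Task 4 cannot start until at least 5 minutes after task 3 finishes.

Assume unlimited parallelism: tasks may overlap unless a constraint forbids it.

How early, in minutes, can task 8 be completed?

Task 7 has no prerequisites, so it starts at minute 0 and finishes at minute 45.
Task 1 has no prerequisites, so it starts at minute 0 and finishes at minute 25.
Task 2 needs all of task 1 (finishes minute 25); task 7 (finishes minute 45, plus 5-minute gap → minute 50). That puts its earliest start at minute 50; it finishes at 50 + 50 = minute 100.
Task 3 needs all of task 2 (finishes minute 100); task 7 (finishes minute 45). That puts its earliest start at minute 100; it finishes at 100 + 40 = minute 140.
After task 3 (finishes minute 140), task 5 can start at minute 140 and finishes at minute 189.
Task 6 cannot start until task 5 (finishes minute 189); task 2 (finishes minute 100). The controlling bound is minute 189, so task 6 finishes at 189 + 10 = minute 199.
Task 8 has to wait for task 6 (finishes minute 199, plus 10-minute gap → minute 209); task 3 (finishes minute 140); task 7 (finishes minute 45). The latest of these is minute 209, so task 8 runs minute 209 to 209 + 25 = minute 234.

234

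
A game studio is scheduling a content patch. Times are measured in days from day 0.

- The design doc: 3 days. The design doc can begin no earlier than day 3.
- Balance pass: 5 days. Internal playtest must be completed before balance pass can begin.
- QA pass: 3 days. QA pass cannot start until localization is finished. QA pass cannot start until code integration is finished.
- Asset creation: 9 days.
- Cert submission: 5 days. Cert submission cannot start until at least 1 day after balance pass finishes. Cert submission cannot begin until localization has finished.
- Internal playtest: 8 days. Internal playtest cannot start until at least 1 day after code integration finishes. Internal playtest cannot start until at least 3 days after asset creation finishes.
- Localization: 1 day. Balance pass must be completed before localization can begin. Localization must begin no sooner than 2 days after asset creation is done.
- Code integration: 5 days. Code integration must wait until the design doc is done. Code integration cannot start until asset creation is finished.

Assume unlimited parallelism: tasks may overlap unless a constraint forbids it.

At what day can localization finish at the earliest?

Asset creation can start immediately at day 0; it finishes at day 9.
The design doc cannot begin until its own release at day 3. It runs from day 3 to 3 + 3 = day 6.
Code integration needs all of the design doc (finishes day 6); asset creation (finishes day 9). That puts its earliest start at day 9; it finishes at 9 + 5 = day 14.
Internal playtest has to wait for code integration (finishes day 14, plus 1-day gap → day 15); asset creation (finishes day 9, plus 3-day gap → day 12). The latest of these is day 15, so internal playtest runs day 15 to 15 + 8 = day 23.
Balance pass waits on internal playtest (finishes day 23), so it starts at day 23 and finishes at 23 + 5 = day 28.
Localization has to wait for balance pass (finishes day 28); asset creation (finishes day 9, plus 2-day gap → day 11). The latest of these is day 28, so localization runs day 28 to 28 + 1 = day 29.

29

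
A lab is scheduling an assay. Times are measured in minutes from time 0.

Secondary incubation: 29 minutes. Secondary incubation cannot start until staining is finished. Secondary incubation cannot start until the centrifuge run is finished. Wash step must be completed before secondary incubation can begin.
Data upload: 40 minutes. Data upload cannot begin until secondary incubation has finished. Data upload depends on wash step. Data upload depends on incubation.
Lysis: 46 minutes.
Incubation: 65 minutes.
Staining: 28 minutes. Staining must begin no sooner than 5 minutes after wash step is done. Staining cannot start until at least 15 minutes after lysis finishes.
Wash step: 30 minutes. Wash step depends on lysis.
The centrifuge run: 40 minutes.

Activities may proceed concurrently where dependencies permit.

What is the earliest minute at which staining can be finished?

109

Lysis has no prerequisites, so it starts at minute 0 and finishes at minute 46.
After lysis (finishes minute 46), wash step can start at minute 46 and finishes at minute 76.
Staining needs all of wash step (finishes minute 76, plus 5-minute gap → minute 81); lysis (finishes minute 46, plus 15-minute gap → minute 61). That puts its earliest start at minute 81; it finishes at 81 + 28 = minute 109.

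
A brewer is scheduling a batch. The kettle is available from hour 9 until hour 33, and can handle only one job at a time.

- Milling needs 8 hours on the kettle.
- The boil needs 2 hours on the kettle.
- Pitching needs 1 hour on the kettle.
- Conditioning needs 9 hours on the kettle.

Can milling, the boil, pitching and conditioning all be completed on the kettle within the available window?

The kettle window is 33 − 9 = 24 hours.
Running back to back, the jobs need 8 + 2 + 1 + 9 = 20 hours on the kettle.
Since 20 ≤ 24, they fit within the window.

Yes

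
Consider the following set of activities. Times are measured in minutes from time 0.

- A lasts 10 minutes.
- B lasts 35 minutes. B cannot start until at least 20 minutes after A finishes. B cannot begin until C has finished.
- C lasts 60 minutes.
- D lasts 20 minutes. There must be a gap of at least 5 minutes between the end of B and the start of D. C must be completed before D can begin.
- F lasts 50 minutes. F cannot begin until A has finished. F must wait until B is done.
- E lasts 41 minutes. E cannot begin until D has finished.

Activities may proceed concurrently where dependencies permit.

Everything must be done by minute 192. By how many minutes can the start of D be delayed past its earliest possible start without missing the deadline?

C has no prerequisites, so it starts at minute 0 and finishes at minute 60.
A has no prerequisites, so it starts at minute 0 and finishes at minute 10.
B needs all of A (finishes minute 10, plus 20-minute gap → minute 30); C (finishes minute 60). That puts its earliest start at minute 60; it finishes at 60 + 35 = minute 95.
D cannot start until B (finishes minute 95, plus 5-minute gap → minute 100); C (finishes minute 60). The controlling bound is minute 100, so D finishes at 100 + 20 = minute 120.

Working backward from the deadline:
To finish by minute 192, E (duration 41) must start no later than minute 151.
D has to be done before E (must start by minute 151). That means finishing by minute 151, i.e. starting by 151 − 20 = minute 131.
So D can start as early as minute 100 and as late as minute 131, giving 131 − 100 = 31 minutes of slack.

31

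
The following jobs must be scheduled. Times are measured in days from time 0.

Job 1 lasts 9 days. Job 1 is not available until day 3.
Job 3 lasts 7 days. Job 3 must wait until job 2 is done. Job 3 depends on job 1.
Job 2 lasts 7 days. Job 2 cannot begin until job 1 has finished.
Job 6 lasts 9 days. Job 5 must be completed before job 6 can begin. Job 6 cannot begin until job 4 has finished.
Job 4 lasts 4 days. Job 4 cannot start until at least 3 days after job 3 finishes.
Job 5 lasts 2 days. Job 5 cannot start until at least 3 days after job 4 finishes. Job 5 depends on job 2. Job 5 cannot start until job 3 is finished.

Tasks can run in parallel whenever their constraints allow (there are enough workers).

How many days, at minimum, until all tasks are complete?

Job 1 cannot begin until its own release at day 3. It runs from day 3 to 3 + 9 = day 12.
Job 2 cannot begin until job 1 (finishes day 12). It runs from day 12 to 12 + 7 = day 19.
Job 3 has to wait for job 2 (finishes day 19); job 1 (finishes day 12). The latest of these is day 19, so job 3 runs day 19 to 19 + 7 = day 26.
Job 4 waits on job 3 (finishes day 26, plus 3-day gap → day 29), so it starts at day 29 and finishes at 29 + 4 = day 33.
Job 5 cannot start until job 4 (finishes day 33, plus 3-day gap → day 36); job 2 (finishes day 19); job 3 (finishes day 26). The controlling bound is day 36, so job 5 finishes at 36 + 2 = day 38.
Job 6 cannot start until job 5 (finishes day 38); job 4 (finishes day 33). The controlling bound is day 38, so job 6 finishes at 38 + 9 = day 47.
All tasks are finished once the last one completes. Finish times: Job 1 at 12, Job 2 at 19, Job 3 at 26, Job 4 at 33, Job 5 at 38, Job 6 at 47. The latest is day 47.

47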